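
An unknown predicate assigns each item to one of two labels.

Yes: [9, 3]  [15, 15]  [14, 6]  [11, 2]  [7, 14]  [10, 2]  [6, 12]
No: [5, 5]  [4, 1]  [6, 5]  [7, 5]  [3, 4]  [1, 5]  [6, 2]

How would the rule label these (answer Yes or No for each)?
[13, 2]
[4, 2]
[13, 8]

Yes, No, Yes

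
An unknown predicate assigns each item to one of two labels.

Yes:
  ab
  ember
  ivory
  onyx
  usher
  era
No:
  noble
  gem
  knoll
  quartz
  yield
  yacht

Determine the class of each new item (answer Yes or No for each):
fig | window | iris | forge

The rule appears to be: starts with a vowel.
fig: starts with 'f', doesn't match → No.
window: starts with 'w', doesn't match → No.
iris: starts with 'i', fits → Yes.
forge: starts with 'f', doesn't match → No.

No, No, Yes, No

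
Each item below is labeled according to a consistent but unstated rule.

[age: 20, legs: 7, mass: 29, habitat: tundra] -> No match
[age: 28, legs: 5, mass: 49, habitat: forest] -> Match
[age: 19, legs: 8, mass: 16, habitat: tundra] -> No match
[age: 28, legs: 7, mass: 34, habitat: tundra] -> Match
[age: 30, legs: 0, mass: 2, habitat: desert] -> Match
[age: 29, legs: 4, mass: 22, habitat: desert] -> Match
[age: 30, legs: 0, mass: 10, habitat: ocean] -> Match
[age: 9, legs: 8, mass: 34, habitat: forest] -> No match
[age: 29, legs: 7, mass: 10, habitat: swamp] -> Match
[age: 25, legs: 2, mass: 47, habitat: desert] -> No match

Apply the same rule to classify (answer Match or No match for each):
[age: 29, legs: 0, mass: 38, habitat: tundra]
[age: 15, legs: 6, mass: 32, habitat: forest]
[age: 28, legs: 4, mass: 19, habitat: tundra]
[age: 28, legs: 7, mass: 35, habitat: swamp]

The common property of the 'Match' items is: age ≥ 28. No 'No match' item has it.
[age: 29, legs: 0, mass: 38, habitat: tundra]: age = 29, satisfies this → Match.
[age: 15, legs: 6, mass: 32, habitat: forest]: age = 15, doesn't qualify → No match.
[age: 28, legs: 4, mass: 19, habitat: tundra]: age = 28, satisfies this → Match.
[age: 28, legs: 7, mass: 35, habitat: swamp]: age = 28, satisfies this → Match.

Match, No match, Match, Match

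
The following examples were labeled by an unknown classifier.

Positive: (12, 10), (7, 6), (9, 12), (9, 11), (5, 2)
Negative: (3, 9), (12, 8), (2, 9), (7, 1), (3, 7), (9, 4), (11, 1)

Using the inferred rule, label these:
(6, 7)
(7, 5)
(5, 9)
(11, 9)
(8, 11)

The rule appears to be: |first − second| ≤ 3.
(6, 7) → |6−7| = 1 → Positive.
(7, 5) → |7−5| = 2 → Positive.
(5, 9) → |5−9| = 4 → Negative.
(11, 9) → |11−9| = 2 → Positive.
(8, 11) → |8−11| = 3 → Positive.

Positive, Positive, Negative, Positive, Positive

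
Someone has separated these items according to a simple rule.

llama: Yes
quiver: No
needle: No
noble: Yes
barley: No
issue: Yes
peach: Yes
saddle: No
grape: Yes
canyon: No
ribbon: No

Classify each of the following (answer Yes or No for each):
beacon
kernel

One predicate separates the groups cleanly: odd length.
beacon: length 6, doesn't match → No. kernel: length 6, doesn't match → No.

No, No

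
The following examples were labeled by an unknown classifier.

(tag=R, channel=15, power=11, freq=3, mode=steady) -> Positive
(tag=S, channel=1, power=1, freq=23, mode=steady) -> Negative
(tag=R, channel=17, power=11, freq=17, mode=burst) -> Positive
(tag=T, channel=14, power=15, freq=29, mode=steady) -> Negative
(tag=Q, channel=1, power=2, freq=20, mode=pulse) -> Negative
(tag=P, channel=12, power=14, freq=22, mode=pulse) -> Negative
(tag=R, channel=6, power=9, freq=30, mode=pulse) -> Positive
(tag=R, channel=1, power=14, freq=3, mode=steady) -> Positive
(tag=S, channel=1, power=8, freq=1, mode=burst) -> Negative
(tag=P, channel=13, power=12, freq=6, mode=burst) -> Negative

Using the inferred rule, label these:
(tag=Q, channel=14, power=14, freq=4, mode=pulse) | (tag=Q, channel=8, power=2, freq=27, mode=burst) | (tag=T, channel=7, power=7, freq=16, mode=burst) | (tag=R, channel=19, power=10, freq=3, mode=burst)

Negative, Negative, Negative, Positive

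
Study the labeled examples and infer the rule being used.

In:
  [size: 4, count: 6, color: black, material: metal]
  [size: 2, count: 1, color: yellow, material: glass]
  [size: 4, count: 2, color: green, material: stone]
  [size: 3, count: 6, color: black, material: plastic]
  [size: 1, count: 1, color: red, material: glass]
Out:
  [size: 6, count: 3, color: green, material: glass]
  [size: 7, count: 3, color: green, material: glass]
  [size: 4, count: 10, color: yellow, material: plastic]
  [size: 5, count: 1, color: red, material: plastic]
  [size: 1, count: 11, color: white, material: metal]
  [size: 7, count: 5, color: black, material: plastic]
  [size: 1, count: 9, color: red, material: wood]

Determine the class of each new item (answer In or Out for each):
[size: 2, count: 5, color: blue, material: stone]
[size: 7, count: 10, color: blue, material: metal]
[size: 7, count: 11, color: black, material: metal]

In, Out, Out

Rule: size ≤ 4 AND count ≤ 6. This holds for each 'In' example and fails for each 'Out' one.
In: [size: 2, count: 5, color: blue, material: stone], since size = 2, count = 5. Out: [size: 7, count: 10, color: blue, material: metal], since size = 7, count = 10. Out: [size: 7, count: 11, color: black, material: metal], since size = 7, count = 11.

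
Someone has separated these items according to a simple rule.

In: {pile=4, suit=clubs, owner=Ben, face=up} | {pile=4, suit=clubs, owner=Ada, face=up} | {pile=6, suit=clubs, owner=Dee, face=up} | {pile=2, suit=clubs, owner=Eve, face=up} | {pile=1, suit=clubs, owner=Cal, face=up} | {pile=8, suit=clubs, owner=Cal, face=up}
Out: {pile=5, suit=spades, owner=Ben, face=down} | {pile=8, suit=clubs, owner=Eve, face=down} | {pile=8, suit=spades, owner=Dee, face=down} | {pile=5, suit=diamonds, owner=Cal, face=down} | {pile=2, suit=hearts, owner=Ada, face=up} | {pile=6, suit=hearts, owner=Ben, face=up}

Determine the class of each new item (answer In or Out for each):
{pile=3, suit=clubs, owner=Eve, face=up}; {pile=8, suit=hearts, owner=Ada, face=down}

In, Out

The distinguishing property — face is up AND suit is clubs — holds for all the 'In' cases and none of the 'Out' cases.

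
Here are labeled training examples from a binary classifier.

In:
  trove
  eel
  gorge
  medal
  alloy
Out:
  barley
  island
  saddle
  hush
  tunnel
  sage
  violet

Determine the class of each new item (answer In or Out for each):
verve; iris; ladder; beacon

In, Out, Out, Out

The classifier is using: odd length.
verve: length 5, qualifies → In. iris: length 4, fails the rule → Out. ladder: length 6, fails the rule → Out. beacon: length 6, fails the rule → Out.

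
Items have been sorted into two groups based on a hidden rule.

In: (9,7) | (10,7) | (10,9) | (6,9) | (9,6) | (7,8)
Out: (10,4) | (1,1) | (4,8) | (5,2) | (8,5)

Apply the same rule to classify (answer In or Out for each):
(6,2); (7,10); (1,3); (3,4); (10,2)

One predicate separates the groups cleanly: sum ≥ 15.
(6,2) — 6+2 = 8, hence Out.
(7,10) — 7+10 = 17, hence In.
(1,3) — 1+3 = 4, hence Out.
(3,4) — 3+4 = 7, hence Out.
(10,2) — 10+2 = 12, hence Out.

Out, In, Out, Out, Out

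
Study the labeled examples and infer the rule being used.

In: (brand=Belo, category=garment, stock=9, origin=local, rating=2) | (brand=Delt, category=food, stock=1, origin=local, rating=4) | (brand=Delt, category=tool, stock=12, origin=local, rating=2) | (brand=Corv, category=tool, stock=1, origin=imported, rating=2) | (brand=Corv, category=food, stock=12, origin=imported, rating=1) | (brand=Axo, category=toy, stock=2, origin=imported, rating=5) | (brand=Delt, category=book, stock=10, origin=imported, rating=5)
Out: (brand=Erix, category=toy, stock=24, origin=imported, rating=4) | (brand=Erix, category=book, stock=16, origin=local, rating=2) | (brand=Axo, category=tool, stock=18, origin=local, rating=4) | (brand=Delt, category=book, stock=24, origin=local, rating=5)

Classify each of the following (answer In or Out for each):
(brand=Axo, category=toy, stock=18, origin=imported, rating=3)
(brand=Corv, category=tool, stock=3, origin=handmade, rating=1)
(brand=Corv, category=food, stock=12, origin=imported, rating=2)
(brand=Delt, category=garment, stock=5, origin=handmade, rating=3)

The distinguishing property — stock ≤ 12 — holds for all the 'In' cases and none of the 'Out' cases.

Out, In, In, In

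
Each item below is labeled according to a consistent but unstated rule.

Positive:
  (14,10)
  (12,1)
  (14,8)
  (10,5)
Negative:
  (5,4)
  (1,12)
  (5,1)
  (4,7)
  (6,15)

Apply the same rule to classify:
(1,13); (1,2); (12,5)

The simplest hypothesis consistent with all the labels is: first ≥ 7.

Negative, Negative, Positive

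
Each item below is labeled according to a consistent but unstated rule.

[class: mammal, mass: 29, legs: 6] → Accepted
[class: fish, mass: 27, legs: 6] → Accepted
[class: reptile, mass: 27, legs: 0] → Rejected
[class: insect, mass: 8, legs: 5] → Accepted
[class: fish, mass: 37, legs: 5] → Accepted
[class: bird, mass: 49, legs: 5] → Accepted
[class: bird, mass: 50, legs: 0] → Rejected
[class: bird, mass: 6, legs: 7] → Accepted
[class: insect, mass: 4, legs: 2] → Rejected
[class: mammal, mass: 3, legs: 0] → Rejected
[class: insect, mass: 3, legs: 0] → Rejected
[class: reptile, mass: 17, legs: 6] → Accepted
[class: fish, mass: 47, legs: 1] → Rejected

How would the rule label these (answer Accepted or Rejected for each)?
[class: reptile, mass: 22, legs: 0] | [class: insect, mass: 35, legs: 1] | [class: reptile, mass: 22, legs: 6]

Rejected, Rejected, Accepted

'Accepted' ⟺ legs ≥ 5.
[class: reptile, mass: 22, legs: 0] → legs = 0 → Rejected.
[class: insect, mass: 35, legs: 1] → legs = 1 → Rejected.
[class: reptile, mass: 22, legs: 6] → legs = 6 → Accepted.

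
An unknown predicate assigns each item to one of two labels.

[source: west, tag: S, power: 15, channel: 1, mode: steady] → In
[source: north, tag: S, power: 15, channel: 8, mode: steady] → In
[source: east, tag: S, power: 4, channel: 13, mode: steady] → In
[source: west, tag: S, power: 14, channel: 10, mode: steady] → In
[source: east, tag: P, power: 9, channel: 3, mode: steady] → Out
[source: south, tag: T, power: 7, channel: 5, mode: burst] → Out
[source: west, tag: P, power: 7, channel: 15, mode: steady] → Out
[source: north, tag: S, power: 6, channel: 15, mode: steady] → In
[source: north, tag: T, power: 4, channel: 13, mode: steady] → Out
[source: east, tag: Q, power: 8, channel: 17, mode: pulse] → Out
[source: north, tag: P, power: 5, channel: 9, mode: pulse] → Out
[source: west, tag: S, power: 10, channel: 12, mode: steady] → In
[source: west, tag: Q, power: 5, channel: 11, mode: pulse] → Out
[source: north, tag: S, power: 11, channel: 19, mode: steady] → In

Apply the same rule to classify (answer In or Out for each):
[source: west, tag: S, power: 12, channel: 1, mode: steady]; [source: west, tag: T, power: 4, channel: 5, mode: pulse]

The common property of the 'In' items is: tag is S. No 'Out' item has it.

In, Out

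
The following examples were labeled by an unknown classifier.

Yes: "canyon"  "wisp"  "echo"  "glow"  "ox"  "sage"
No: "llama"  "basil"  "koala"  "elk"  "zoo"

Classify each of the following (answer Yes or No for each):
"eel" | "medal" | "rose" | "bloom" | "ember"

No, No, Yes, No, No

Every 'Yes' example satisfies: even length. None of the 'No' examples do.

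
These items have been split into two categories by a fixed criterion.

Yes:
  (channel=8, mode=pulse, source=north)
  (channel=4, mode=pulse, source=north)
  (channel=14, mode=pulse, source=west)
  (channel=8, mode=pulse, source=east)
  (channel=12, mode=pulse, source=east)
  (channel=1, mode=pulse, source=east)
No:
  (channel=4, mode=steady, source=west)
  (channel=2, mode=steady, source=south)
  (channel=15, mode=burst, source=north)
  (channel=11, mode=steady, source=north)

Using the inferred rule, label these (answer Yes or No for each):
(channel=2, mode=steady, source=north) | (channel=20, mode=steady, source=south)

No, No

Looking at the examples, the only property every 'Yes' case has and every 'No' case lacks is: mode is pulse.
(channel=2, mode=steady, source=north): mode is steady, doesn't match → No. (channel=20, mode=steady, source=south): mode is steady, doesn't match → No.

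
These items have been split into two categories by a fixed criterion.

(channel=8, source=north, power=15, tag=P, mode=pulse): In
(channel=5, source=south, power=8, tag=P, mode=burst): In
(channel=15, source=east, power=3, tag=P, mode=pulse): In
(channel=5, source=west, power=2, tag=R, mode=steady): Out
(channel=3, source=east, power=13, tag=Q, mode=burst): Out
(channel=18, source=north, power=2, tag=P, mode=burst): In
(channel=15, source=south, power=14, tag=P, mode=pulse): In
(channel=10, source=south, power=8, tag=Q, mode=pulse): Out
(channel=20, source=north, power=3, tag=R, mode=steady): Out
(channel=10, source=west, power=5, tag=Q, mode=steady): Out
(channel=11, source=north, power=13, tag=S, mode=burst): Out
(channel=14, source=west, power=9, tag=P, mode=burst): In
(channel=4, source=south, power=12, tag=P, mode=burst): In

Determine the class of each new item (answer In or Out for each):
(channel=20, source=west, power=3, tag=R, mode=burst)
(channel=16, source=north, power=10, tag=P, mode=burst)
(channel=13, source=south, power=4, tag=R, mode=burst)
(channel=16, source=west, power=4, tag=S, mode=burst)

Out, In, Out, Out

Looking at the examples, the only property every 'In' case has and every 'Out' case lacks is: tag is P.
(channel=20, source=west, power=3, tag=R, mode=burst) → tag is R → Out.
(channel=16, source=north, power=10, tag=P, mode=burst) → tag is P → In.
(channel=13, source=south, power=4, tag=R, mode=burst) → tag is R → Out.
(channel=16, source=west, power=4, tag=S, mode=burst) → tag is S → Out.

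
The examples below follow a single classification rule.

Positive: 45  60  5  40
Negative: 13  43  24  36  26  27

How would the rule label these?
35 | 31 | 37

Looking at the examples, the only property every 'Positive' case has and every 'Negative' case lacks is: multiple of 5.
Positive: 35, since 35 = 5·7. Negative: 31, since 31 = 5·6 + 1. Negative: 37, since 37 = 5·7 + 2.

Positive, Negative, Negative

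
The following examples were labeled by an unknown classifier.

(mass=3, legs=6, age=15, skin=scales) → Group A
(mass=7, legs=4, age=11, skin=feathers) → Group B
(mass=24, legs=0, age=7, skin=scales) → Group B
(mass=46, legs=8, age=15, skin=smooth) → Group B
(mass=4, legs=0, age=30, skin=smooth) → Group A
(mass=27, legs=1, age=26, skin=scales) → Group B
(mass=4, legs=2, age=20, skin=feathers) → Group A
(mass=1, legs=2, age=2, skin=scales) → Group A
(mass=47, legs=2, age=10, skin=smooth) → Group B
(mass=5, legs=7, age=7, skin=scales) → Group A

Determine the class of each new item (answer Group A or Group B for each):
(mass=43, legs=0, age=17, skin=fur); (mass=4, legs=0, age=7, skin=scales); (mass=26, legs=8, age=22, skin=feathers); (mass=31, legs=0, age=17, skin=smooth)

The distinguishing property — mass ≤ 5 — holds for all the 'Group A' cases and none of the 'Group B' cases.

Group B, Group A, Group B, Group B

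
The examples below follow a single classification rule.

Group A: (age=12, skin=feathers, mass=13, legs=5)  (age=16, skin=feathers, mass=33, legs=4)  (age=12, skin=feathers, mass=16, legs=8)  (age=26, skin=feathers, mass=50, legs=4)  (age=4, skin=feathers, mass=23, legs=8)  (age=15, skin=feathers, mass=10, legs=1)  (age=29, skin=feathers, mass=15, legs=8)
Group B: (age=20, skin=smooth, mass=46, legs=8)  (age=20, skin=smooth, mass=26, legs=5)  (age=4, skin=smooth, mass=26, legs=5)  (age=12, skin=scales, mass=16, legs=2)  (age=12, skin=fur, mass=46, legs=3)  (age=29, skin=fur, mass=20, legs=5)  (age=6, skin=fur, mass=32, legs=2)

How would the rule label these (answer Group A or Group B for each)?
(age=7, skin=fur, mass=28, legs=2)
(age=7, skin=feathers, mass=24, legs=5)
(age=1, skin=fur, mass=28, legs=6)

Group B, Group A, Group B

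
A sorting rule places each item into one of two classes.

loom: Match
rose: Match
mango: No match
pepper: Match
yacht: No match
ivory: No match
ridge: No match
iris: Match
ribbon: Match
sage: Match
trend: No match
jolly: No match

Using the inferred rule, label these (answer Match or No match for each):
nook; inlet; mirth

Match, No match, No match

The common property of the 'Match' items is: even length. No 'No match' item has it.
nook — length 4, hence Match. inlet — length 5, hence No match. mirth — length 5, hence No match.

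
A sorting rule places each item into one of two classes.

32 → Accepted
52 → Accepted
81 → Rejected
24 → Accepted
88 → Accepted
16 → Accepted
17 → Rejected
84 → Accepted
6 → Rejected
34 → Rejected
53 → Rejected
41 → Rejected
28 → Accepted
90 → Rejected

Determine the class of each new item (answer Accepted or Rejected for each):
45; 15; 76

Rejected, Rejected, Accepted

The common property of the 'Accepted' items is: multiple of 4. No 'Rejected' item has it.
45: 45 = 4·11 + 1, doesn't qualify → Rejected.
15: 15 = 4·3 + 3, doesn't qualify → Rejected.
76: 76 = 4·19, meets the rule → Accepted.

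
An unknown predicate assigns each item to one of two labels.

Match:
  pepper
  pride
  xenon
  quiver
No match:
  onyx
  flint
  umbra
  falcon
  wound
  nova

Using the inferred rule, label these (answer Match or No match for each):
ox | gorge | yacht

No match, Match, No match

The pattern is that an item is 'Match' exactly when: contains 'e'.
ox: No match (no 'e'). gorge: Match (has 'e'). yacht: No match (no 'e').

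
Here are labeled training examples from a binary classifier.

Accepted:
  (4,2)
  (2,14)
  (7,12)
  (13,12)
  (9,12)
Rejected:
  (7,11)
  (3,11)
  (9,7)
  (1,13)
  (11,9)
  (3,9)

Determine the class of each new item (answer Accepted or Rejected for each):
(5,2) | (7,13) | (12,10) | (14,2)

Rule: second is even. This holds for each 'Accepted' example and fails for each 'Rejected' one.
(5,2): second 2 — qualifies, so Accepted. (7,13): second 13 — fails this test, so Rejected. (12,10): second 10 — qualifies, so Accepted. (14,2): second 2 — qualifies, so Accepted.

Accepted, Rejected, Accepted, Accepted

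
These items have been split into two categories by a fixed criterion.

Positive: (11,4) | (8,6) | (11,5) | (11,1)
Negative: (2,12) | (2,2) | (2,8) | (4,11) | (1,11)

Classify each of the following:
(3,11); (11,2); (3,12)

Negative, Positive, Negative

All 'Positive' examples share one property — first > second — and every 'Negative' example lacks it.
(3,11): 3 < 11, does not pass → Negative. (11,2): 11 > 2, fits → Positive. (3,12): 3 < 12, does not pass → Negative.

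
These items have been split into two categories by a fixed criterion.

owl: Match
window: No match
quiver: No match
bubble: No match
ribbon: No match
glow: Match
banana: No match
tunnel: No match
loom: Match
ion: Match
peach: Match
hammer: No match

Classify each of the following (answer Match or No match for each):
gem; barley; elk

All 'Match' examples share one property — length ≤ 5 — and every 'No match' example lacks it.
gem: Match (length 3). barley: No match (length 6). elk: Match (length 3).

Match, No match, Match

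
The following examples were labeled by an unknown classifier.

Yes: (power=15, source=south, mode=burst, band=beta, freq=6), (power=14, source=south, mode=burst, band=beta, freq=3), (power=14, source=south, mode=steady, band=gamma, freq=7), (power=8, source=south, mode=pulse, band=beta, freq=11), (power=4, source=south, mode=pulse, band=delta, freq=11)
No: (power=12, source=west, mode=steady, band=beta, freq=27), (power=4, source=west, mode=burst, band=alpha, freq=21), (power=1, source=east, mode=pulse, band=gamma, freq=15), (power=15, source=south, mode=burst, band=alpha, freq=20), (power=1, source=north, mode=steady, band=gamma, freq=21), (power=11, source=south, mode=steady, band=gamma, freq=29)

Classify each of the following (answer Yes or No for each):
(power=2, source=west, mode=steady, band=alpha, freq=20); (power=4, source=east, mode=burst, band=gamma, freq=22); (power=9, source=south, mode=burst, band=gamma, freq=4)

No, No, Yes

The distinguishing property — freq ≤ 11 — holds for all the 'Yes' cases and none of the 'No' cases.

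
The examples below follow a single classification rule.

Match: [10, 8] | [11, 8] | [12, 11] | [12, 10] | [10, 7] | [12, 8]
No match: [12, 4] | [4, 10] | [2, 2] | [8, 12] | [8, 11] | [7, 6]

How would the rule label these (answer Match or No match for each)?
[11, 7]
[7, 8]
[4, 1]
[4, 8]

All 'Match' examples share one property — first > second AND sum ≥ 17 — and every 'No match' example lacks it.

Match, No match, No match, No match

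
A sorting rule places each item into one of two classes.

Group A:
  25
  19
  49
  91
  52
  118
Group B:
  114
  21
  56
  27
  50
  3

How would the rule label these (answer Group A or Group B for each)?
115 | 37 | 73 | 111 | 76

Group A, Group A, Group A, Group B, Group A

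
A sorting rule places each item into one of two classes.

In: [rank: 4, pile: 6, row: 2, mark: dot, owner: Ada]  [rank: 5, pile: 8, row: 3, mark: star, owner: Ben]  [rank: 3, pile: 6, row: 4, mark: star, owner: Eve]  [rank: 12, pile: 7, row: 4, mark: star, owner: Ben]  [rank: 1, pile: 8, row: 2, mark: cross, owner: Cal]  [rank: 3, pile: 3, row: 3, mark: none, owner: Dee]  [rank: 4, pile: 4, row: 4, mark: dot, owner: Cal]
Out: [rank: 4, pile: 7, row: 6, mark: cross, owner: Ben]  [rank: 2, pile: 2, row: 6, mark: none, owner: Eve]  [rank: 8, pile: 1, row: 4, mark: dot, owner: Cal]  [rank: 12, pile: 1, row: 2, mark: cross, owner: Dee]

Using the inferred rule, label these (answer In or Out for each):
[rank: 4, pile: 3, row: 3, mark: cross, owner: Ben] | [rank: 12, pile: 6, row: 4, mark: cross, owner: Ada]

The common property of the 'In' items is: row ≤ 4 AND pile ≥ 2. No 'Out' item has it.

In, In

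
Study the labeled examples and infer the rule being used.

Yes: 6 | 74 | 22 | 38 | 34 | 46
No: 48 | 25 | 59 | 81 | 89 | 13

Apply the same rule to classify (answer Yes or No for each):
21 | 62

No, Yes

Checking candidate rules against both groups, what survives is: ≡ 2 (mod 4).
21: 21 mod 4 = 1, lacks this property → No. 62: 62 mod 4 = 2, has this property → Yes.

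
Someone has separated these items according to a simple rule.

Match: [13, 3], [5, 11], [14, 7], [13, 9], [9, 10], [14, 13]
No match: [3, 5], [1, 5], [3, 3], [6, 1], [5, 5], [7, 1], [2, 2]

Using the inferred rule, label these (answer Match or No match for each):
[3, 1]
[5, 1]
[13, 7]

The rule appears to be: sum ≥ 16.
[3, 1]: 3+1 = 4, fails this test → No match. [5, 1]: 5+1 = 6, fails this test → No match. [13, 7]: 13+7 = 20, has this property → Match.

No match, No match, Match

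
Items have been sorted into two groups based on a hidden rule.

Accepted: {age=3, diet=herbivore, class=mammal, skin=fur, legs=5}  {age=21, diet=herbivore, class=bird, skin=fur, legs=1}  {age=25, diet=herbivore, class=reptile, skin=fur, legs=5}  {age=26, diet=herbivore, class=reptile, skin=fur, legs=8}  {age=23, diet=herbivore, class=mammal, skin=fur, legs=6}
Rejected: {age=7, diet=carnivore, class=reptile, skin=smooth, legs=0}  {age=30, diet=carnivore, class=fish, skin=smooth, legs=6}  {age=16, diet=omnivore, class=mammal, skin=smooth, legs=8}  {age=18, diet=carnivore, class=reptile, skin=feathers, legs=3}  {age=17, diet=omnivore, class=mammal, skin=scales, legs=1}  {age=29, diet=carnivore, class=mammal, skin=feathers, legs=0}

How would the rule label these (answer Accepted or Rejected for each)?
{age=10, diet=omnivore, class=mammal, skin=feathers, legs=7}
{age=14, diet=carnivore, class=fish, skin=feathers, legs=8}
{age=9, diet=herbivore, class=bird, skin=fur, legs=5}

Rejected, Rejected, Accepted

The common property of the 'Accepted' items is: skin is fur. No 'Rejected' item has it.
{age=10, diet=omnivore, class=mammal, skin=feathers, legs=7} → skin is feathers → Rejected. {age=14, diet=carnivore, class=fish, skin=feathers, legs=8} → skin is feathers → Rejected. {age=9, diet=herbivore, class=bird, skin=fur, legs=5} → skin is fur → Accepted.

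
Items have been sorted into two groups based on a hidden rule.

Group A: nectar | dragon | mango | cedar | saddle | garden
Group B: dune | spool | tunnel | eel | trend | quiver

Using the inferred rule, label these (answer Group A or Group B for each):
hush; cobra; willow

Group B, Group A, Group B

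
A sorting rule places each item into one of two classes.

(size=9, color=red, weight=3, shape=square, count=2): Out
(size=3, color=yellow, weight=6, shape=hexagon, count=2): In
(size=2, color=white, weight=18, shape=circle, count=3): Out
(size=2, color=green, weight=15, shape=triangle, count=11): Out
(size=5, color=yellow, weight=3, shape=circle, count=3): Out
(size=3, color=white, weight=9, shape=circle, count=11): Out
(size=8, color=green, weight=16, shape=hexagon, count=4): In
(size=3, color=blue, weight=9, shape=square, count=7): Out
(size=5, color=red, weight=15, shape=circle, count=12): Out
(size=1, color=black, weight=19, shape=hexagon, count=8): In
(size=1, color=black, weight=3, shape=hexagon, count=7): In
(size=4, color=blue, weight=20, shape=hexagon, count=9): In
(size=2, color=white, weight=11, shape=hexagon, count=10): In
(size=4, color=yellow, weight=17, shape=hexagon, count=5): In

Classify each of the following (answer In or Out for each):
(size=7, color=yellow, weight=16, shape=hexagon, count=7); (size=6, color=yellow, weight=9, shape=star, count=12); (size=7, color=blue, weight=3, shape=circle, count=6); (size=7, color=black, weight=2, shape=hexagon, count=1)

In, Out, Out, In

The pattern is that an item is 'In' exactly when: shape is hexagon.
(size=7, color=yellow, weight=16, shape=hexagon, count=7) — shape is hexagon, hence In. (size=6, color=yellow, weight=9, shape=star, count=12) — shape is star, hence Out. (size=7, color=blue, weight=3, shape=circle, count=6) — shape is circle, hence Out. (size=7, color=black, weight=2, shape=hexagon, count=1) — shape is hexagon, hence In.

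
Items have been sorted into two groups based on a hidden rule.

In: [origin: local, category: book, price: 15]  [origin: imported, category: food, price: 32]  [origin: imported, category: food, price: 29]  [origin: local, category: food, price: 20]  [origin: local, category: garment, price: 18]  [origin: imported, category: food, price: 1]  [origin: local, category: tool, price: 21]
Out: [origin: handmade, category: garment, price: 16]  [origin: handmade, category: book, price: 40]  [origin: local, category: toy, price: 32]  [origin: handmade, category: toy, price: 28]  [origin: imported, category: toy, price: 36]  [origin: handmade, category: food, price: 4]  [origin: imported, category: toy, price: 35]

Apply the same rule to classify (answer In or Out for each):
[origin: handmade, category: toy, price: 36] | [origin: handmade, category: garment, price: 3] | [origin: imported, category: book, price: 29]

Out, Out, In

All 'In' examples share one property — origin is not handmade AND category is not toy — and every 'Out' example lacks it.
[origin: handmade, category: toy, price: 36] — origin is handmade, category is toy, hence Out.
[origin: handmade, category: garment, price: 3] — origin is handmade, category is garment, hence Out.
[origin: imported, category: book, price: 29] — origin is imported, category is book, hence In.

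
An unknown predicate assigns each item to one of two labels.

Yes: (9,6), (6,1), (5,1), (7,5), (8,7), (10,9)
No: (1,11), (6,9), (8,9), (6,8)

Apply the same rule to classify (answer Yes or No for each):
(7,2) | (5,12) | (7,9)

Yes, No, No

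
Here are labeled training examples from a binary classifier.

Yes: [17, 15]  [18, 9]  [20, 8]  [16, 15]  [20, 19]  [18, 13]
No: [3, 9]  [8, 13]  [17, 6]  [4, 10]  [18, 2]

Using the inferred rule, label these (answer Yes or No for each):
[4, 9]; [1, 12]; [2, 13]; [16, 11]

No, No, No, Yes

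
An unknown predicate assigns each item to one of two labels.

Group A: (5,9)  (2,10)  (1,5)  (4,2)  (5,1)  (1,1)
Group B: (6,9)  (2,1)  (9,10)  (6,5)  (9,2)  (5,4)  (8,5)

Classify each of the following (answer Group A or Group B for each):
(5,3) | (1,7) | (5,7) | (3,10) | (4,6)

Rule: sum is even. This holds for each 'Group A' example and fails for each 'Group B' one.
(5,3): 5+3 = 8, satisfies this → Group A.
(1,7): 1+7 = 8, satisfies this → Group A.
(5,7): 5+7 = 12, satisfies this → Group A.
(3,10): 3+10 = 13, fails this test → Group B.
(4,6): 4+6 = 10, satisfies this → Group A.

Group A, Group A, Group A, Group B, Group A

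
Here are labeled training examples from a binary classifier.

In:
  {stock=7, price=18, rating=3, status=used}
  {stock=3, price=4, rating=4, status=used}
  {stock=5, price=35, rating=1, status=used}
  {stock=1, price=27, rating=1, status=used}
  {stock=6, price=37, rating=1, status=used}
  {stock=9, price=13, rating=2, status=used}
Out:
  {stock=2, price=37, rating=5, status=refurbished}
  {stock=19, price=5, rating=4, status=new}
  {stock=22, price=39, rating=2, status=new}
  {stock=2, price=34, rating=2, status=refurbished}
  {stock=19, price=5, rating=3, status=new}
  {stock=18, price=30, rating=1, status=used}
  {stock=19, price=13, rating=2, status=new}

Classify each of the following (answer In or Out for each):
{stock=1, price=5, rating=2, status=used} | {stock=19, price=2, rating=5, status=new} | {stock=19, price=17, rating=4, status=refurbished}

In, Out, Out

The simplest hypothesis consistent with all the labels is: status is used AND stock ≤ 9.
{stock=1, price=5, rating=2, status=used}: In (status is used, stock = 1).
{stock=19, price=2, rating=5, status=new}: Out (status is new, stock = 19).
{stock=19, price=17, rating=4, status=refurbished}: Out (status is refurbished, stock = 19).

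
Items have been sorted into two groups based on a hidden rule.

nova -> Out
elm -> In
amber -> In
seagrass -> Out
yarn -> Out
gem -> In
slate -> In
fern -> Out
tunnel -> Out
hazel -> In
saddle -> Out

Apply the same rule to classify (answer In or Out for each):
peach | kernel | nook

The distinguishing property — odd length — holds for all the 'In' cases and none of the 'Out' cases.
peach: length 5, fits → In.
kernel: length 6, does not fit → Out.
nook: length 4, does not fit → Out.

In, Out, Out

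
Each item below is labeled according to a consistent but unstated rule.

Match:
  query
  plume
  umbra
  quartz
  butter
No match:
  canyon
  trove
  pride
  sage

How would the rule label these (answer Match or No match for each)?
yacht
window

No match, No match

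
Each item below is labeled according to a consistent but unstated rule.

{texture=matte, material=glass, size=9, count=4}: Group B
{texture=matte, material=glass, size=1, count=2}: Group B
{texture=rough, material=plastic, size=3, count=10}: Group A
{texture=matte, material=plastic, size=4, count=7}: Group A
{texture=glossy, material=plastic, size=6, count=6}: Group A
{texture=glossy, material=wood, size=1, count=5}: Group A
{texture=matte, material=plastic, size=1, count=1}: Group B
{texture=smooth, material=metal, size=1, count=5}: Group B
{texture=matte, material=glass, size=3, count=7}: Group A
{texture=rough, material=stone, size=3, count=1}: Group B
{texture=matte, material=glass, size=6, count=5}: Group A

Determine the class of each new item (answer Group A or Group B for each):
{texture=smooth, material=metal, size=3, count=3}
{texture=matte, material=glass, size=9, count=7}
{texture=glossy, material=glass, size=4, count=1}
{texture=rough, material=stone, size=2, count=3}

Group B, Group A, Group B, Group B

All 'Group A' examples share one property — material is not metal AND count ≥ 5 — and every 'Group B' example lacks it.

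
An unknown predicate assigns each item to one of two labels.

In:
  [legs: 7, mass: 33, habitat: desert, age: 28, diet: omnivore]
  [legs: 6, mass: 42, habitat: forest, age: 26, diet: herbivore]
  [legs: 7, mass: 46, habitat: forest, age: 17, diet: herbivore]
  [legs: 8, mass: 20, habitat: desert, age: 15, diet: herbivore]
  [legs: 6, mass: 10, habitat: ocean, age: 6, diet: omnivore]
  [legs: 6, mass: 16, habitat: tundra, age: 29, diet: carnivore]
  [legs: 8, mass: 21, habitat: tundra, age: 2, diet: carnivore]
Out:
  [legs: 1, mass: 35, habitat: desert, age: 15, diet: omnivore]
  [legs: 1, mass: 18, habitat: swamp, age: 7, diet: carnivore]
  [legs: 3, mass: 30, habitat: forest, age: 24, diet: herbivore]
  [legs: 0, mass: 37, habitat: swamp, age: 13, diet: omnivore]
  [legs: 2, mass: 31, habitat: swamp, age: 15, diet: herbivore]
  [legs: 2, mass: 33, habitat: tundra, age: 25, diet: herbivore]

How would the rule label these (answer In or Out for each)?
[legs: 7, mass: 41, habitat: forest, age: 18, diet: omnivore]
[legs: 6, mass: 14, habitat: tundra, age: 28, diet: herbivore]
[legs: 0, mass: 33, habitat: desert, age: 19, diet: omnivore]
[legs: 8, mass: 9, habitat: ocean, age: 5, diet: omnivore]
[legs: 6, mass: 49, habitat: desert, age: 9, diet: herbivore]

In, In, Out, In, In

Every 'In' example satisfies: legs ≥ 6. None of the 'Out' examples do.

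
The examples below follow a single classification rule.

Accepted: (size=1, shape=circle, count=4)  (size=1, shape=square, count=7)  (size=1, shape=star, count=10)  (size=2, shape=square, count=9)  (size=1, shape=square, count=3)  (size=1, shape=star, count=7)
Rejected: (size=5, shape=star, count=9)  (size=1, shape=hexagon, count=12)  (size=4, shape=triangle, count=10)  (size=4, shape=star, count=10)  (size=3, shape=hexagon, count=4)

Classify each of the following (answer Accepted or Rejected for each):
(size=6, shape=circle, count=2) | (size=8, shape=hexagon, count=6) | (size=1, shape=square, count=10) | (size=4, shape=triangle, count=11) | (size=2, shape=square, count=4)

The pattern is that an item is 'Accepted' exactly when: size ≤ 2 AND count ≤ 10.
(size=6, shape=circle, count=2) — size = 6, count = 2, hence Rejected.
(size=8, shape=hexagon, count=6) — size = 8, count = 6, hence Rejected.
(size=1, shape=square, count=10) — size = 1, count = 10, hence Accepted.
(size=4, shape=triangle, count=11) — size = 4, count = 11, hence Rejected.
(size=2, shape=square, count=4) — size = 2, count = 4, hence Accepted.

Rejected, Rejected, Accepted, Rejected, Accepted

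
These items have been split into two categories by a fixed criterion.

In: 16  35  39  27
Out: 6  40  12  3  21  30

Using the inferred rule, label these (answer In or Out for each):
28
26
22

In, In, Out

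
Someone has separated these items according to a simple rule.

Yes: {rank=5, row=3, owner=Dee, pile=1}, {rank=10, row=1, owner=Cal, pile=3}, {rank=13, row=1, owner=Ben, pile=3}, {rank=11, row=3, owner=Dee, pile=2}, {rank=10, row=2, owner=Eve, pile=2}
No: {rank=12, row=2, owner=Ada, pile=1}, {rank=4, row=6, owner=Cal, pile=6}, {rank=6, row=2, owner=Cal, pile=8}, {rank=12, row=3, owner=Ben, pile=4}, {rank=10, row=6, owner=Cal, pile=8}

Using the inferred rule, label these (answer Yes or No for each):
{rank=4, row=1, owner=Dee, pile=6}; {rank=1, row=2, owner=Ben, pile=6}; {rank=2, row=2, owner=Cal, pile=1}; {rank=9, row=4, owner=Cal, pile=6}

'Yes' ⟺ pile ≤ 3 AND rank ≠ 12.
{rank=4, row=1, owner=Dee, pile=6} → pile = 6, rank = 4 → No.
{rank=1, row=2, owner=Ben, pile=6} → pile = 6, rank = 1 → No.
{rank=2, row=2, owner=Cal, pile=1} → pile = 1, rank = 2 → Yes.
{rank=9, row=4, owner=Cal, pile=6} → pile = 6, rank = 9 → No.

No, No, Yes, No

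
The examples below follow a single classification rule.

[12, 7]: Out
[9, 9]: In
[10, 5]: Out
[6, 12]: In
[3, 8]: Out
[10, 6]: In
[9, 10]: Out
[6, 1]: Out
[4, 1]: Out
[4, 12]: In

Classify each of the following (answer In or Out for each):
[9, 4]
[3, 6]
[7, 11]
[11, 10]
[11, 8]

Out, Out, In, Out, Out

A rule that fits every label: sum is even — true of each 'In' example, false of each 'Out' one.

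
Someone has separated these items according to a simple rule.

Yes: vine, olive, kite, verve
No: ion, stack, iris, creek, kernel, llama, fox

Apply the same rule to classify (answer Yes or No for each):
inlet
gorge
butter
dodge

No, Yes, No, Yes

The pattern is that an item is 'Yes' exactly when: ends with 'e'.
inlet: No (ends with 't'). gorge: Yes (ends with 'e'). butter: No (ends with 'r'). dodge: Yes (ends with 'e').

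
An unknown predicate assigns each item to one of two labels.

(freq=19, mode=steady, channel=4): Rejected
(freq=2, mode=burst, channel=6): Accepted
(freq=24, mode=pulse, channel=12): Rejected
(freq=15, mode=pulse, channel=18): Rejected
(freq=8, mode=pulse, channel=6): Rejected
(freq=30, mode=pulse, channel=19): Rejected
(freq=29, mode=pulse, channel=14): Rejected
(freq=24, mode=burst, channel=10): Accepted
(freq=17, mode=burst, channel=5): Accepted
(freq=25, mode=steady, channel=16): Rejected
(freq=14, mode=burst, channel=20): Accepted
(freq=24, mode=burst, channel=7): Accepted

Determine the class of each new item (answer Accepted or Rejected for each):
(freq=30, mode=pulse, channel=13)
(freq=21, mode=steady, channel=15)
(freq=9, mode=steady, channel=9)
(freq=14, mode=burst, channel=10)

The rule appears to be: mode is burst.
(freq=30, mode=pulse, channel=13): mode is pulse — fails this test, so Rejected.
(freq=21, mode=steady, channel=15): mode is steady — fails this test, so Rejected.
(freq=9, mode=steady, channel=9): mode is steady — fails this test, so Rejected.
(freq=14, mode=burst, channel=10): mode is burst — qualifies, so Accepted.

Rejected, Rejected, Rejected, Accepted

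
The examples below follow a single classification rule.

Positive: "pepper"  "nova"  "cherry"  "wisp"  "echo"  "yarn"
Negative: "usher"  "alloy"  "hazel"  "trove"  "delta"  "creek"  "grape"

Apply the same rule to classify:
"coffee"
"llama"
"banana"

Comparing the two groups points to one rule — even length.
"coffee" → length 6 → Positive. "llama" → length 5 → Negative. "banana" → length 6 → Positive.

Positive, Negative, Positive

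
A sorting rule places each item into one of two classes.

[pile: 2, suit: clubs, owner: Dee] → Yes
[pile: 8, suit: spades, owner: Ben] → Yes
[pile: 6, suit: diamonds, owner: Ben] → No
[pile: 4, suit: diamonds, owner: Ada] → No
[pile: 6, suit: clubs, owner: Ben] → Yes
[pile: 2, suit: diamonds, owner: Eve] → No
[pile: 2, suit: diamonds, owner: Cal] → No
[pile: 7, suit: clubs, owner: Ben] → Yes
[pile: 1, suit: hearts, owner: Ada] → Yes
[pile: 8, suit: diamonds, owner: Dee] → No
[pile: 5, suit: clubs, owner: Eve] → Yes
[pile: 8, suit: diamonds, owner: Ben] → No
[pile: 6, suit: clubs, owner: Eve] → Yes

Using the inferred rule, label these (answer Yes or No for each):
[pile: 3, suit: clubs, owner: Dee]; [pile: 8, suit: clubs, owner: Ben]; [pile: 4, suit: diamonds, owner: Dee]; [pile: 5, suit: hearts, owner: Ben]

One predicate separates the groups cleanly: suit is not diamonds.

Yes, Yes, No, Yes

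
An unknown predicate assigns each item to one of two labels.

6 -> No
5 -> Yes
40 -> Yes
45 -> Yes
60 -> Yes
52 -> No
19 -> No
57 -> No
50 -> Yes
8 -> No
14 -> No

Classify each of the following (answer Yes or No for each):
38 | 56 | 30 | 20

One predicate separates the groups cleanly: multiple of 5.
38: No (38 = 5·7 + 3). 56: No (56 = 5·11 + 1). 30: Yes (30 = 5·6). 20: Yes (20 = 5·4).

No, No, Yes, Yes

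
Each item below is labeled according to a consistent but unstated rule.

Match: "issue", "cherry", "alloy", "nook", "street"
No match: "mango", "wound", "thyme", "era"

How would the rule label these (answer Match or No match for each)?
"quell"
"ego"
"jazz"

Match, No match, Match

All 'Match' examples share one property — has a double letter — and every 'No match' example lacks it.
"quell": 'll' doubled — meets the rule, so Match. "ego": no doubled letter — does not fit, so No match. "jazz": 'zz' doubled — meets the rule, so Match.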